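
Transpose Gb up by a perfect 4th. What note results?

A fourth above G lands on the letter C.
A perfect fourth spans 5 semitones, so Gb moves to pitch class 11. On the letter C that is Cb.

Cb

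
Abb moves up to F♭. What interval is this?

major sixth

The letter names run A→F, a span of 5 letter steps, so the interval is some kind of sixth.
Abb to Fb is 9 semitones. A major sixth is 9, so 9 makes it major.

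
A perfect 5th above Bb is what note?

A fifth above B lands on the letter F.
A perfect fifth spans 7 semitones, so Bb moves to pitch class 5. On the letter F that is F.

F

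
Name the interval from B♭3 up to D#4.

augmented third

The letter names run B→D, a span of 2 letter steps, so the interval is some kind of third.
Bb to D# is 5 semitones. A major third is 4, so 5 makes it augmented.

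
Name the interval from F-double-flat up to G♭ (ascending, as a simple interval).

augmented second

Counting letters F–G gives a second.
Fbb→Gb = 3 semitones, 1 wider than the major second (2), so augmented.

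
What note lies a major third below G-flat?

Ebb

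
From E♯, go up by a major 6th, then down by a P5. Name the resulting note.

F##

A major sixth up from E# is C## (letter C, 9 semitones up).
A perfect fifth down from C## is F## (letter F, 7 semitones down).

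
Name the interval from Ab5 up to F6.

Counting letters A–B–C–D–E–F gives a sixth.
Ab→F = 9 semitones, exactly the major sixth.

major sixth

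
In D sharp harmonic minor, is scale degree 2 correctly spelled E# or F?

Each scale degree takes a distinct letter name. Degree 2 of a scale on D must use the letter E.
E# and F are enharmonically the same pitch, but only E# uses the letter E, so it is the correct spelling here.

E#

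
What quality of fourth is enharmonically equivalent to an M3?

diminished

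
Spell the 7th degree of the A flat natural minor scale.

The Ab natural minor scale runs Ab Bb Cb Db Eb Fb Gb.
Degree 7 is Gb.

Gb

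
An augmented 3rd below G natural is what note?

Ebb

G down a major third is Eb, so the target letter is E.
From G, an augmented third is 5 semitones down: Ebb.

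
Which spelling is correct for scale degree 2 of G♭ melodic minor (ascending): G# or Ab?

Ab

Each scale degree takes a distinct letter name. Degree 2 of a scale on G must use the letter A.
Ab and G# are enharmonically the same pitch, but only Ab uses the letter A, so it is the correct spelling here.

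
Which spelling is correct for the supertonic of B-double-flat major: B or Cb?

Each scale degree takes a distinct letter name. Degree 2 of a scale on B must use the letter C.
Cb and B are enharmonically the same pitch, but only Cb uses the letter C, so it is the correct spelling here.

Cb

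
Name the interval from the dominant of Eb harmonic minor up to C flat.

The dominant of Eb harmonic minor is Bb.
Bb up to Cb: letters B→C make it a second; 1 semitone makes it minor.

minor second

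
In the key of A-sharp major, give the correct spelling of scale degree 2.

B#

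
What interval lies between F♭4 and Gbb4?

Counting letters F–G gives a second.
Fb→Gbb = 1 semitone, 1 narrower than the major second (2), so minor.

minor second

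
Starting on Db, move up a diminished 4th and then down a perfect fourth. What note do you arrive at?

Dbb

A diminished fourth up from Db is Gbb (letter G, 4 semitones up).
A perfect fourth down from Gbb is Dbb (letter D, 5 semitones down).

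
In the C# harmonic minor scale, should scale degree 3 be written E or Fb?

Each scale degree takes a distinct letter name. Degree 3 of a scale on C must use the letter E.
E and Fb are enharmonically the same pitch, but only E uses the letter E, so it is the correct spelling here.

E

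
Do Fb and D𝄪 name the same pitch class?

Yes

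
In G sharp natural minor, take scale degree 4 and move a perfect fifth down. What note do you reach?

Scale degree 4 of G# natural minor is C#.
A perfect fifth (7 semitones) below C# lands on the letter F, giving F#.

F#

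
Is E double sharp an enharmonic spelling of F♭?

E## is pitch class 6; Fb is pitch class 4.
The pitch classes differ (6 vs. 4), so they are not enharmonic equivalents.

No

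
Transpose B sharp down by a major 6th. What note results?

D#

B down a major sixth is D, so the target letter is D.
From B#, a major sixth is 9 semitones down: D#.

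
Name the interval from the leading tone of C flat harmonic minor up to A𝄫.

The leading tone of Cb harmonic minor is Bb.
Bb up to Abb: letters B→A make it a seventh; 9 semitones makes it diminished.

diminished seventh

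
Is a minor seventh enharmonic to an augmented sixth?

Yes

A minor seventh spans 10 semitones; an augmented sixth spans 10.
They are enharmonically equivalent.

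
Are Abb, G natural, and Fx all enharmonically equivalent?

Yes

Abb = pitch class 7 and G = pitch class 7 and F## = pitch class 7 — the same pitch class, so they are enharmonic equivalents.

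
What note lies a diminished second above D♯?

A second above D lands on the letter E.
A diminished second spans 0 semitones, so D# moves to pitch class 3. On the letter E that is Eb.

Eb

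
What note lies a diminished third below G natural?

E#

G down a major third is Eb, so the target letter is E.
From G, a diminished third is 2 semitones down: E#.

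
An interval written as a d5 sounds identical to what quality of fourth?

A diminished fifth spans 6 semitones.
A fourth spanning 6 semitones is augmented (the perfect fourth is 5).

augmented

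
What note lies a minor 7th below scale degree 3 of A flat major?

D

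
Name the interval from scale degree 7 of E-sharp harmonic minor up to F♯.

Scale degree 7 of E# harmonic minor is D##.
D## up to F#: letters D→F make it a third; 2 semitones makes it diminished.

diminished third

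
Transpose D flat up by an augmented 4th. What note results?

G

D up a perfect fourth is G, so the target letter is G.
From Db, an augmented fourth is 6 semitones up: G.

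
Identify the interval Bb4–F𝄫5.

doubly diminished fifth

The letter names run B→F, a span of 4 letter steps, so the interval is some kind of fifth.
Bb to Fbb is 5 semitones. A perfect fifth is 7, so 5 makes it doubly diminished.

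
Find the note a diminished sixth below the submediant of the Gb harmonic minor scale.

G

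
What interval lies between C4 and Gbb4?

doubly diminished fifth

Counting letters C–D–E–F–G gives a fifth.
C→Gbb = 5 semitones, 2 narrower than the perfect fifth (7), so doubly diminished.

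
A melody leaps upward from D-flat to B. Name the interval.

augmented sixth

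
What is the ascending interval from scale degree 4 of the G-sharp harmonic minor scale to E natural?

minor third

Scale degree 4 of G# harmonic minor is C#.
C# up to E: letters C→E make it a third; 3 semitones makes it minor.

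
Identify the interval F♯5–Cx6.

The letter names run F→C, a span of 4 letter steps, so the interval is some kind of fifth.
F# to C## is 8 semitones. A perfect fifth is 7, so 8 makes it augmented.

augmented fifth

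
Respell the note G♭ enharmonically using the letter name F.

F#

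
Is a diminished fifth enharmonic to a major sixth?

No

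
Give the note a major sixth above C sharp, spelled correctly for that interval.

A#

A sixth above C lands on the letter A.
A major sixth spans 9 semitones, so C# moves to pitch class 10. On the letter A that is A#.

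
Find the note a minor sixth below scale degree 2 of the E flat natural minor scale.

Scale degree 2 of Eb natural minor is F.
A minor sixth (8 semitones) below F lands on the letter A, giving A.

A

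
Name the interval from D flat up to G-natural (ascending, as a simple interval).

augmented fourth

Counting letters D–E–F–G gives a fourth.
Db→G = 6 semitones, 1 wider than the perfect fourth (5), so augmented.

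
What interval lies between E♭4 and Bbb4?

diminished fifth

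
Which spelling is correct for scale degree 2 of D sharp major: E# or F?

Each scale degree takes a distinct letter name. Degree 2 of a scale on D must use the letter E.
E# and F are enharmonically the same pitch, but only E# uses the letter E, so it is the correct spelling here.

E#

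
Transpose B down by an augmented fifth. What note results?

A fifth below B lands on the letter E.
An augmented fifth spans 8 semitones, so B moves to pitch class 3. On the letter E that is Eb.

Eb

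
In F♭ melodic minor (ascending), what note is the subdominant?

The Fb melodic minor (ascending) scale runs Fb Gb Abb Bbb Cb Db Eb.
Degree 4 is Bbb.

Bbb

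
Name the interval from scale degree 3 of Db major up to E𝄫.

diminished seventh

Scale degree 3 of Db major is F.
F up to Ebb: letters F→E make it a seventh; 9 semitones makes it diminished.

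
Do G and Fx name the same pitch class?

Yes

G is pitch class 7; F## is pitch class 7.
All spellings map to pitch class 7, so they are enharmonically equivalent.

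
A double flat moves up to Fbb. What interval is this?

minor sixth

Counting letters A–B–C–D–E–F gives a sixth.
Abb→Fbb = 8 semitones, 1 narrower than the major sixth (9), so minor.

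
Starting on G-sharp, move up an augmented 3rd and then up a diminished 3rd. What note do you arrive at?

D#

An augmented third up from G# is B## (letter B, 5 semitones up).
A diminished third up from B## is D# (letter D, 2 semitones up).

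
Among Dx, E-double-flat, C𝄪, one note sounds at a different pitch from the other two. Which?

D##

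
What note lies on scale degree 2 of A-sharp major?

B#

The A# major scale runs A# B# C## D# E# F## G##.
Degree 2 is B#.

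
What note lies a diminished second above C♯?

Db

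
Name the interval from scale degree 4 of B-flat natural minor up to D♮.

major seventh

Scale degree 4 of Bb natural minor is Eb.
Eb up to D: letters E→D make it a seventh; 11 semitones makes it major.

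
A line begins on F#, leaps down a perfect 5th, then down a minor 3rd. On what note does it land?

G#

A perfect fifth down from F# is B (letter B, 7 semitones down).
A minor third down from B is G# (letter G, 3 semitones down).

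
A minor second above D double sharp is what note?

E#

A second above D lands on the letter E.
A minor second spans 1 semitone, so D## moves to pitch class 5. On the letter E that is E#.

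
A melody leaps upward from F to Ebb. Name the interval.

The letter names run F→E, a span of 6 letter steps, so the interval is some kind of seventh.
F to Ebb is 9 semitones. A major seventh is 11, so 9 makes it diminished.

diminished seventh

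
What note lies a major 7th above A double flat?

Gb

A up a major seventh is G#, so the target letter is G.
From Abb, a major seventh is 11 semitones up: Gb.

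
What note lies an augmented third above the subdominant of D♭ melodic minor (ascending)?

B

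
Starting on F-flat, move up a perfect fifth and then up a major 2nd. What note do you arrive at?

A perfect fifth up from Fb is Cb (letter C, 7 semitones up).
A major second up from Cb is Db (letter D, 2 semitones up).

Db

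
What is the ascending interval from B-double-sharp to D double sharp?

minor third

The letter names run B→D, a span of 2 letter steps, so the interval is some kind of third.
B## to D## is 3 semitones. A major third is 4, so 3 makes it minor.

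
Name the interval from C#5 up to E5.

The letter names run C→E, a span of 2 letter steps, so the interval is some kind of third.
C# to E is 3 semitones. A major third is 4, so 3 makes it minor.

minor third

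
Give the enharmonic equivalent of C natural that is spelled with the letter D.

Dbb

Plain D sits 2 semitones above C, so on the letter D the same pitch needs a double flat: Dbb.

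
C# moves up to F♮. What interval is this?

The letter names run C→F, a span of 3 letter steps, so the interval is some kind of fourth.
C# to F is 4 semitones. A perfect fourth is 5, so 4 makes it diminished.

diminished fourth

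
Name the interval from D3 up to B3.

The letter names run D→B, a span of 5 letter steps, so the interval is some kind of sixth.
D to B is 9 semitones. A major sixth is 9, so 9 makes it major.

major sixth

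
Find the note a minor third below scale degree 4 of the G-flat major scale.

Scale degree 4 of Gb major is Cb.
A minor third (3 semitones) below Cb lands on the letter A, giving Ab.

Ab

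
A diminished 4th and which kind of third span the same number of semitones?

major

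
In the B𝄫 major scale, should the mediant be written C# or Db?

Each scale degree takes a distinct letter name. Degree 3 of a scale on B must use the letter D.
Db and C# are enharmonically the same pitch, but only Db uses the letter D, so it is the correct spelling here.

Db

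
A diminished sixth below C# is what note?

C down a major sixth is Eb, so the target letter is E.
From C#, a diminished sixth is 7 semitones down: E##.

E##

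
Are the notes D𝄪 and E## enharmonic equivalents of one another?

No

Two spellings are enharmonically equivalent only if they share a pitch class.
Here D## → 4, E## → 6; 4 ≠ 6, so they are not.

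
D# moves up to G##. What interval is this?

augmented fourth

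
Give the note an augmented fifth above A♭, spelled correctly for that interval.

E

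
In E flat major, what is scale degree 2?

Degree 2 takes the letter 1 step above E, which is F.
In major, degree 2 sits 2 semitones above the tonic. Eb + 2 semitones is pitch class 5, spelled on F as F.

F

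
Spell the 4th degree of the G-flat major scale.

Degree 4 takes the letter 3 steps above G, which is C.
In major, degree 4 sits 5 semitones above the tonic. Gb + 5 semitones is pitch class 11, spelled on C as Cb.

Cb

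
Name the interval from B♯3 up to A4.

The letter names run B→A, a span of 6 letter steps, so the interval is some kind of seventh.
B# to A is 9 semitones. A major seventh is 11, so 9 makes it diminished.

diminished seventh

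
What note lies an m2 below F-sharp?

E#

A second below F lands on the letter E.
A minor second spans 1 semitone, so F# moves to pitch class 5. On the letter E that is E#.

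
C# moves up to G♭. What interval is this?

doubly diminished fifth

Counting letters C–D–E–F–G gives a fifth.
C#→Gb = 5 semitones, 2 narrower than the perfect fifth (7), so doubly diminished.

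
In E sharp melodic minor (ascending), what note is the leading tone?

Degree 7 takes the letter 6 steps above E, which is D.
In melodic minor (ascending), degree 7 sits 11 semitones above the tonic. E# + 11 semitones is pitch class 4, spelled on D as D##.

D##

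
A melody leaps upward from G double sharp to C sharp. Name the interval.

diminished fourth

The letter names run G→C, a span of 3 letter steps, so the interval is some kind of fourth.
G## to C# is 4 semitones. A perfect fourth is 5, so 4 makes it diminished.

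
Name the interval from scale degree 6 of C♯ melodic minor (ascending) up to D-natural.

diminished fourth

Scale degree 6 of C# melodic minor (ascending) is A#.
A# up to D: letters A→D make it a fourth; 4 semitones makes it diminished.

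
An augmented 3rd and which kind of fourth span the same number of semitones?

An augmented third spans 5 semitones.
A fourth spanning 5 semitones is perfect (the perfect fourth is 5).

perfect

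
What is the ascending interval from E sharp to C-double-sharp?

major sixth

Counting letters E–F–G–A–B–C gives a sixth.
E#→C## = 9 semitones, exactly the major sixth.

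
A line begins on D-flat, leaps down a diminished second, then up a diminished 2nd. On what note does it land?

A diminished second down from Db is C# (letter C, 0 semitones down).
A diminished second up from C# is Db (letter D, 0 semitones up).

Db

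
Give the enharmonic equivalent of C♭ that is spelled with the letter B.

B

Plain B sits at the same pitch as Cb, so on the letter B the same pitch needs a natural: B.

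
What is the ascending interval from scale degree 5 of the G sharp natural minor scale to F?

Scale degree 5 of G# natural minor is D#.
D# up to F: letters D→F make it a third; 2 semitones makes it diminished.

diminished third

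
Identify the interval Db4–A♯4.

The letter names run D→A, a span of 4 letter steps, so the interval is some kind of fifth.
Db to A# is 9 semitones. A perfect fifth is 7, so 9 makes it doubly augmented.

doubly augmented fifth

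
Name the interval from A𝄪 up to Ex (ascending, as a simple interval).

perfect fifth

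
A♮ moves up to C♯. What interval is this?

major third

The letter names run A→C, a span of 2 letter steps, so the interval is some kind of third.
A to C# is 4 semitones. A major third is 4, so 4 makes it major.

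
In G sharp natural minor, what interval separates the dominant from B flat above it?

diminished sixth

The dominant of G# natural minor is D#.
D# up to Bb: letters D→B make it a sixth; 7 semitones makes it diminished.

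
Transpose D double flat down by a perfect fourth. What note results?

A fourth below D lands on the letter A.
A perfect fourth spans 5 semitones, so Dbb moves to pitch class 7. On the letter A that is Abb.

Abb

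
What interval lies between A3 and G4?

minor seventh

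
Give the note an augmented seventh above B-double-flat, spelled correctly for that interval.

A

A seventh above B lands on the letter A.
An augmented seventh spans 12 semitones, so Bbb moves to pitch class 9. On the letter A that is A.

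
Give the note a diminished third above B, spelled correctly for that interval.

Db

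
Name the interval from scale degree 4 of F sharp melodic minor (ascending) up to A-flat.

Scale degree 4 of F# melodic minor (ascending) is B.
B up to Ab: letters B→A make it a seventh; 9 semitones makes it diminished.

diminished seventh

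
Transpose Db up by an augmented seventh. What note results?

C#

A seventh above D lands on the letter C.
An augmented seventh spans 12 semitones, so Db moves to pitch class 1. On the letter C that is C#.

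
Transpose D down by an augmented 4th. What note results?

Ab

D down a perfect fourth is A, so the target letter is A.
From D, an augmented fourth is 6 semitones down: Ab.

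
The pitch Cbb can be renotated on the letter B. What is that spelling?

Bb

Cbb is pitch class 10. The letter B alone is pitch class 11.
To reach pitch class 10 from B requires an offset of -1 semitone, i.e. flat: Bb.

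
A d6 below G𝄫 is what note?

A sixth below G lands on the letter B.
A diminished sixth spans 7 semitones, so Gbb moves to pitch class 10. On the letter B that is Bb.

Bb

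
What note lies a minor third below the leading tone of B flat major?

F#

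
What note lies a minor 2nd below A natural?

G#

A second below A lands on the letter G.
A minor second spans 1 semitone, so A moves to pitch class 8. On the letter G that is G#.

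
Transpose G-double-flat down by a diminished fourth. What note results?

G down a perfect fourth is D, so the target letter is D.
From Gbb, a diminished fourth is 4 semitones down: Db.

Db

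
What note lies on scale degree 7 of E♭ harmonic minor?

The Eb harmonic minor scale runs Eb F Gb Ab Bb Cb D.
Degree 7 is D.

D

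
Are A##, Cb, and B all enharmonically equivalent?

A## is pitch class 11; Cb is pitch class 11; B is pitch class 11.
All spellings map to pitch class 11, so they are enharmonically equivalent.

Yes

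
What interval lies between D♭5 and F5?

Counting letters D–E–F gives a third.
Db→F = 4 semitones, exactly the major third.

major third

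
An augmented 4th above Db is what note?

G

D up a perfect fourth is G, so the target letter is G.
From Db, an augmented fourth is 6 semitones up: G.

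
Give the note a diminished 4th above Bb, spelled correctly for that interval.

A fourth above B lands on the letter E.
A diminished fourth spans 4 semitones, so Bb moves to pitch class 2. On the letter E that is Ebb.

Ebb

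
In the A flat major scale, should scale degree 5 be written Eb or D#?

Eb

Each scale degree takes a distinct letter name. Degree 5 of a scale on A must use the letter E.
Eb and D# are enharmonically the same pitch, but only Eb uses the letter E, so it is the correct spelling here.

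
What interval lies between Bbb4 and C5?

augmented second

Counting letters B–C gives a second.
Bbb→C = 3 semitones, 1 wider than the major second (2), so augmented.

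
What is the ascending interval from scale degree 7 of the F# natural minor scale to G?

Scale degree 7 of F# natural minor is E.
E up to G: letters E→G make it a third; 3 semitones makes it minor.

minor third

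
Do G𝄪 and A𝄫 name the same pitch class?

G## is pitch class 9; Abb is pitch class 7.
The pitch classes differ (9 vs. 7), so they are not enharmonic equivalents.

No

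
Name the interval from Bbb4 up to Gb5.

major sixth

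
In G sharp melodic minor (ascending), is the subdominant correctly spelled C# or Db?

C#

Each scale degree takes a distinct letter name. Degree 4 of a scale on G must use the letter C.
C# and Db are enharmonically the same pitch, but only C# uses the letter C, so it is the correct spelling here.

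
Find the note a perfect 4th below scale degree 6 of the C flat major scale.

Eb

Scale degree 6 of Cb major is Ab.
A perfect fourth (5 semitones) below Ab lands on the letter E, giving Eb.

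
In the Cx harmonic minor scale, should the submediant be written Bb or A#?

Each scale degree takes a distinct letter name. Degree 6 of a scale on C must use the letter A.
A# and Bb are enharmonically the same pitch, but only A# uses the letter A, so it is the correct spelling here.

A#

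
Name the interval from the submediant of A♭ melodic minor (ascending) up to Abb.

The submediant of Ab melodic minor (ascending) is F.
F up to Abb: letters F→A make it a third; 2 semitones makes it diminished.

diminished third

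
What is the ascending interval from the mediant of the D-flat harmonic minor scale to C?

augmented fifth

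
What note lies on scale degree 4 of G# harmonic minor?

Degree 4 takes the letter 3 steps above G, which is C.
In harmonic minor, degree 4 sits 5 semitones above the tonic. G# + 5 semitones is pitch class 1, spelled on C as C#.

C#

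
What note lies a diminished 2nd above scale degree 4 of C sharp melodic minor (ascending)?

Gb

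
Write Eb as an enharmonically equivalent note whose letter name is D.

Plain D sits 1 semitone below Eb, so on the letter D the same pitch needs a sharp: D#.

D#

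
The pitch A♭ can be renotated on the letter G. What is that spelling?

G#

Plain G sits 1 semitone below Ab, so on the letter G the same pitch needs a sharp: G#.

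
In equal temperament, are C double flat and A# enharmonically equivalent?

Yes

Cbb is pitch class 10; A# is pitch class 10.
All spellings map to pitch class 10, so they are enharmonically equivalent.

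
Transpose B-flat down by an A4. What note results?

Fb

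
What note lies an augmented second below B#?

A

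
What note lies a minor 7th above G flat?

Fb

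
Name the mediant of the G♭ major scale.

Bb

Degree 3 takes the letter 2 steps above G, which is B.
In major, degree 3 sits 4 semitones above the tonic. Gb + 4 semitones is pitch class 10, spelled on B as Bb.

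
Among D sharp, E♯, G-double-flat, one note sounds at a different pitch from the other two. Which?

In 12-tone equal temperament, enharmonic equivalents share a pitch class. D# is pitch class 3; E# is pitch class 5; Gbb is pitch class 5.
E# and Gbb share pitch class 5, while D# is pitch class 3.

D#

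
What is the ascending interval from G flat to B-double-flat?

The letter names run G→B, a span of 2 letter steps, so the interval is some kind of third.
Gb to Bbb is 3 semitones. A major third is 4, so 3 makes it minor.

minor third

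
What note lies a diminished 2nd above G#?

G up a major second is A, so the target letter is A.
From G#, a diminished second is 0 semitones up: Ab.

Ab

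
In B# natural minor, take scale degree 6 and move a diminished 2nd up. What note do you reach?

Ab

Scale degree 6 of B# natural minor is G#.
A diminished second (0 semitones) above G# lands on the letter A, giving Ab.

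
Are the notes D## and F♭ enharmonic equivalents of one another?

D## = pitch class 4 and Fb = pitch class 4 — the same pitch class, so they are enharmonic equivalents.

Yes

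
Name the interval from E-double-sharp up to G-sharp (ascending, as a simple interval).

diminished third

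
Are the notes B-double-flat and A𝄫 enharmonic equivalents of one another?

No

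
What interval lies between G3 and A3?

major second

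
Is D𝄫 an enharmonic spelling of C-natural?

Dbb = pitch class 0 and C = pitch class 0 — the same pitch class, so they are enharmonic equivalents.

Yes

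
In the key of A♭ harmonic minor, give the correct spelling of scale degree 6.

Fb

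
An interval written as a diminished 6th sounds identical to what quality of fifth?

perfect

A diminished sixth spans 7 semitones.
A fifth spanning 7 semitones is perfect (the perfect fifth is 7).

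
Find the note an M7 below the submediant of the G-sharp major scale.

F#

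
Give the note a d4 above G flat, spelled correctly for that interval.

Cbb

G up a perfect fourth is C, so the target letter is C.
From Gb, a diminished fourth is 4 semitones up: Cbb.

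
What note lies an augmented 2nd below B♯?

B down a major second is A, so the target letter is A.
From B#, an augmented second is 3 semitones down: A.

A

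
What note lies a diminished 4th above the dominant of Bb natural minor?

Bbb

The dominant of Bb natural minor is F.
A diminished fourth (4 semitones) above F lands on the letter B, giving Bbb.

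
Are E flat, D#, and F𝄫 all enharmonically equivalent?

Yes

Eb = pitch class 3 and D# = pitch class 3 and Fbb = pitch class 3 — the same pitch class, so they are enharmonic equivalents.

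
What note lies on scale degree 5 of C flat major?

Degree 5 takes the letter 4 steps above C, which is G.
In major, degree 5 sits 7 semitones above the tonic. Cb + 7 semitones is pitch class 6, spelled on G as Gb.

Gb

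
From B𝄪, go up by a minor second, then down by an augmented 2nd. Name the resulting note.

A minor second up from B## is C## (letter C, 1 semitone up).
An augmented second down from C## is B (letter B, 3 semitones down).

B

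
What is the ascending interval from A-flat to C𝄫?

diminished third

The letter names run A→C, a span of 2 letter steps, so the interval is some kind of third.
Ab to Cbb is 2 semitones. A major third is 4, so 2 makes it diminished.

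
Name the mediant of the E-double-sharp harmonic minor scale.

G##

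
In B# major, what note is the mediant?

D##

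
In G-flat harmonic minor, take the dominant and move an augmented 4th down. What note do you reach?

The dominant of Gb harmonic minor is Db.
An augmented fourth (6 semitones) below Db lands on the letter A, giving Abb.

Abb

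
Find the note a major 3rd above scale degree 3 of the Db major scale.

A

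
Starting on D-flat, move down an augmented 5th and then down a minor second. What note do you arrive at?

An augmented fifth down from Db is Gbb (letter G, 8 semitones down).
A minor second down from Gbb is Fb (letter F, 1 semitone down).

Fb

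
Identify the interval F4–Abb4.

Counting letters F–G–A gives a third.
F→Abb = 2 semitones, 2 narrower than the major third (4), so diminished.

diminished third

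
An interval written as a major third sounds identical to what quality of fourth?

A major third spans 4 semitones.
A fourth spanning 4 semitones is diminished (the perfect fourth is 5).

diminished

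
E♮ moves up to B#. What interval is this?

The letter names run E→B, a span of 4 letter steps, so the interval is some kind of fifth.
E to B# is 8 semitones. A perfect fifth is 7, so 8 makes it augmented.

augmented fifth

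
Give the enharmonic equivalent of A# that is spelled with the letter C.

Cbb

A# is pitch class 10. The letter C alone is pitch class 0.
To reach pitch class 10 from C requires an offset of -2 semitones, i.e. double flat: Cbb.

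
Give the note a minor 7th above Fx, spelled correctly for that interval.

E#

A seventh above F lands on the letter E.
A minor seventh spans 10 semitones, so F## moves to pitch class 5. On the letter E that is E#.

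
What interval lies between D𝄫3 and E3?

The letter names run D→E, a span of 1 letter step, so the interval is some kind of second.
Dbb to E is 4 semitones. A major second is 2, so 4 makes it doubly augmented.

doubly augmented second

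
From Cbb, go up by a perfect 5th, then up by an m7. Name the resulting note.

A perfect fifth up from Cbb is Gbb (letter G, 7 semitones up).
A minor seventh up from Gbb is Fbb (letter F, 10 semitones up).

Fbb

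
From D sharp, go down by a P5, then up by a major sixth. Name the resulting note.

A perfect fifth down from D# is G# (letter G, 7 semitones down).
A major sixth up from G# is E# (letter E, 9 semitones up).

E#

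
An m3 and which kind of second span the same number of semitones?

augmented

A minor third spans 3 semitones.
A second spanning 3 semitones is augmented (the major second is 2).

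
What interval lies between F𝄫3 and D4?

Counting letters F–G–A–B–C–D gives a sixth.
Fbb→D = 11 semitones, 2 wider than the major sixth (9), so doubly augmented.

doubly augmented sixth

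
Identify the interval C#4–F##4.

The letter names run C→F, a span of 3 letter steps, so the interval is some kind of fourth.
C# to F## is 6 semitones. A perfect fourth is 5, so 6 makes it augmented.

augmented fourth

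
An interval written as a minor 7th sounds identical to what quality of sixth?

augmented

A minor seventh spans 10 semitones.
A sixth spanning 10 semitones is augmented (the major sixth is 9).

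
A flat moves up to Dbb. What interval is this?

Counting letters A–B–C–D gives a fourth.
Ab→Dbb = 4 semitones, 1 narrower than the perfect fourth (5), so diminished.

diminished fourth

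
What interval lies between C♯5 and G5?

diminished fifth

The letter names run C→G, a span of 4 letter steps, so the interval is some kind of fifth.
C# to G is 6 semitones. A perfect fifth is 7, so 6 makes it diminished.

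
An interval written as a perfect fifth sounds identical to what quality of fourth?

doubly augmented

A perfect fifth spans 7 semitones.
A fourth spanning 7 semitones is doubly augmented (the perfect fourth is 5).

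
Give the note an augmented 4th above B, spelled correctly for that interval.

E#

A fourth above B lands on the letter E.
An augmented fourth spans 6 semitones, so B moves to pitch class 5. On the letter E that is E#.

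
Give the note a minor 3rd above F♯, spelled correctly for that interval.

A third above F lands on the letter A.
A minor third spans 3 semitones, so F# moves to pitch class 9. On the letter A that is A.

A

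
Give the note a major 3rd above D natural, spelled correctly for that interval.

A third above D lands on the letter F.
A major third spans 4 semitones, so D moves to pitch class 6. On the letter F that is F#.

F#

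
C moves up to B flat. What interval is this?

The letter names run C→B, a span of 6 letter steps, so the interval is some kind of seventh.
C to Bb is 10 semitones. A major seventh is 11, so 10 makes it minor.

minor seventh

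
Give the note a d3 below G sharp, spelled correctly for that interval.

G down a major third is Eb, so the target letter is E.
From G#, a diminished third is 2 semitones down: E##.

E##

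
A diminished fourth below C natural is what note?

C down a perfect fourth is G, so the target letter is G.
From C, a diminished fourth is 4 semitones down: G#.

G#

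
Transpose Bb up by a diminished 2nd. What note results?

A second above B lands on the letter C.
A diminished second spans 0 semitones, so Bb moves to pitch class 10. On the letter C that is Cbb.

Cbb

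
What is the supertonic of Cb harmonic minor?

Db

Degree 2 takes the letter 1 step above C, which is D.
In harmonic minor, degree 2 sits 2 semitones above the tonic. Cb + 2 semitones is pitch class 1, spelled on D as Db.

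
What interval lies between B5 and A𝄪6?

Counting letters B–C–D–E–F–G–A gives a seventh.
B→A## = 12 semitones, 1 wider than the major seventh (11), so augmented.

augmented seventh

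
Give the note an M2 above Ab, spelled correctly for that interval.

A second above A lands on the letter B.
A major second spans 2 semitones, so Ab moves to pitch class 10. On the letter B that is Bb.

Bb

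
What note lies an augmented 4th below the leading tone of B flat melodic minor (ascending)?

The leading tone of Bb melodic minor (ascending) is A.
An augmented fourth (6 semitones) below A lands on the letter E, giving Eb.

Eb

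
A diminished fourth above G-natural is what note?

G up a perfect fourth is C, so the target letter is C.
From G, a diminished fourth is 4 semitones up: Cb.

Cb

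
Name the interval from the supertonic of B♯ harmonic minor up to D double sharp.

major second

The supertonic of B# harmonic minor is C##.
C## up to D##: letters C→D make it a second; 2 semitones makes it major.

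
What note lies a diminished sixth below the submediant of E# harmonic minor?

E##

The submediant of E# harmonic minor is C#.
A diminished sixth (7 semitones) below C# lands on the letter E, giving E##.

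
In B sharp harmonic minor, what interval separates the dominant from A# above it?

minor third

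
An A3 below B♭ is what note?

A third below B lands on the letter G.
An augmented third spans 5 semitones, so Bb moves to pitch class 5. On the letter G that is Gbb.

Gbb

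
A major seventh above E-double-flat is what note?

Db

A seventh above E lands on the letter D.
A major seventh spans 11 semitones, so Ebb moves to pitch class 1. On the letter D that is Db.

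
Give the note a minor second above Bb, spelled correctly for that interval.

Cb

A second above B lands on the letter C.
A minor second spans 1 semitone, so Bb moves to pitch class 11. On the letter C that is Cb.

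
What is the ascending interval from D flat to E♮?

augmented second

The letter names run D→E, a span of 1 letter step, so the interval is some kind of second.
Db to E is 3 semitones. A major second is 2, so 3 makes it augmented.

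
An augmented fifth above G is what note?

A fifth above G lands on the letter D.
An augmented fifth spans 8 semitones, so G moves to pitch class 3. On the letter D that is D#.

D#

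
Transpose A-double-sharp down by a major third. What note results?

A down a major third is F, so the target letter is F.
From A##, a major third is 4 semitones down: F##.

F##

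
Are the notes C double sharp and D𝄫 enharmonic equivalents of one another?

No

Two spellings are enharmonically equivalent only if they share a pitch class.
Here C## → 2, Dbb → 0; 0 ≠ 2, so they are not.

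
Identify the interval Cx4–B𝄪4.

major seventh

The letter names run C→B, a span of 6 letter steps, so the interval is some kind of seventh.
C## to B## is 11 semitones. A major seventh is 11, so 11 makes it major.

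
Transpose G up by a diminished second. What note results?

Abb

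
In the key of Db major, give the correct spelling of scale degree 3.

F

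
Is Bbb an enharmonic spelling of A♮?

Yes

Bbb = pitch class 9 and A = pitch class 9 — the same pitch class, so they are enharmonic equivalents.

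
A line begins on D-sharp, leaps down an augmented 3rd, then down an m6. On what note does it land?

D

An augmented third down from D# is Bb (letter B, 5 semitones down).
A minor sixth down from Bb is D (letter D, 8 semitones down).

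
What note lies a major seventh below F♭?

A seventh below F lands on the letter G.
A major seventh spans 11 semitones, so Fb moves to pitch class 5. On the letter G that is Gbb.

Gbb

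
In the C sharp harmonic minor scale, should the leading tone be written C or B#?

B#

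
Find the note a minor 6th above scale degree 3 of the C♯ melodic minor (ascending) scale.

Scale degree 3 of C# melodic minor (ascending) is E.
A minor sixth (8 semitones) above E lands on the letter C, giving C.

C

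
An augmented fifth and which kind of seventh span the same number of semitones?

doubly diminished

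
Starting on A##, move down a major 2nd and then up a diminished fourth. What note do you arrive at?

A major second down from A## is G## (letter G, 2 semitones down).
A diminished fourth up from G## is C# (letter C, 4 semitones up).

C#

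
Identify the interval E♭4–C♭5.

The letter names run E→C, a span of 5 letter steps, so the interval is some kind of sixth.
Eb to Cb is 8 semitones. A major sixth is 9, so 8 makes it minor.

minor sixth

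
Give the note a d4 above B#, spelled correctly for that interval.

E

A fourth above B lands on the letter E.
A diminished fourth spans 4 semitones, so B# moves to pitch class 4. On the letter E that is E.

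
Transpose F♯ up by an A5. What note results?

F up a perfect fifth is C, so the target letter is C.
From F#, an augmented fifth is 8 semitones up: C##.

C##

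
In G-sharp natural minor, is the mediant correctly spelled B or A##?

Each scale degree takes a distinct letter name. Degree 3 of a scale on G must use the letter B.
B and A## are enharmonically the same pitch, but only B uses the letter B, so it is the correct spelling here.

B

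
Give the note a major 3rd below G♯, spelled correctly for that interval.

E

A third below G lands on the letter E.
A major third spans 4 semitones, so G# moves to pitch class 4. On the letter E that is E.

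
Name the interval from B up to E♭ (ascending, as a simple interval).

Counting letters B–C–D–E gives a fourth.
B→Eb = 4 semitones, 1 narrower than the perfect fourth (5), so diminished.

diminished fourth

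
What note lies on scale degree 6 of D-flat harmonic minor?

Bbb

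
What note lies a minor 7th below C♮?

D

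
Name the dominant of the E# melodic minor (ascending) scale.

B#

Degree 5 takes the letter 4 steps above E, which is B.
In melodic minor (ascending), degree 5 sits 7 semitones above the tonic. E# + 7 semitones is pitch class 0, spelled on B as B#.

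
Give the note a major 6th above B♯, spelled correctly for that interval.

A sixth above B lands on the letter G.
A major sixth spans 9 semitones, so B# moves to pitch class 9. On the letter G that is G##.

G##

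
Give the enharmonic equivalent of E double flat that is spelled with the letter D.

Plain D sits at the same pitch as Ebb, so on the letter D the same pitch needs a natural: D.

D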